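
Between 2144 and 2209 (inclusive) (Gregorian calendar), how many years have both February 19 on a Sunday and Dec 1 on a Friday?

7

Check each year's weekday for February 19 and Dec 1:
  2144: Wed/Tue  2145: Fri/Wed  2146: Sat/Thu  2147: Sun/Fri ✓  2148: Mon/Sun  2149: Wed/Mon  2150: Thu/Tue  2151: Fri/Wed  2152: Sat/Fri  2153: Mon/Sat  2154: Tue/Sun  2155: Wed/Mon  2156: Thu/Wed  2157: Sat/Thu  …(38 more)…  2196: Fri/Thu  2197: Sun/Fri ✓  2198: Mon/Sat  2199: Tue/Sun  2200: Wed/Mon  2201: Thu/Tue  2202: Fri/Wed  2203: Sat/Thu  2204: Sun/Sat  2205: Tue/Sun  2206: Wed/Mon  2207: Thu/Tue  2208: Fri/Thu  2209: Sun/Fri ✓
Both conditions hold in: 2147, 2158, 2169, 2175, 2186, 2197, 2209 — 7.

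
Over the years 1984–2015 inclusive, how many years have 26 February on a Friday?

4

Track 26 February's weekday year by year (advancing +1, or +2 across a Feb 29):
  1984: Sun  1985: Tue (+2)  1986: Wed (+1)  1987: Thu (+1)  1988: Fri (+1) ✓
  1989: Sun (+2)  1990: Mon (+1)  1991: Tue (+1)  1992: Wed (+1)  1993: Fri (+2) ✓
  1994: Sat (+1)  1995: Sun (+1)  1996: Mon (+1)  1997: Wed (+2)  … (4 more years) …
  2002: Tue (+1)  2003: Wed (+1)  2004: Thu (+1)  2005: Sat (+2)  2006: Sun (+1)
  2007: Mon (+1)  2008: Tue (+1)  2009: Thu (+2)  2010: Fri (+1) ✓  2011: Sat (+1)
  2012: Sun (+1)  2013: Tue (+2)  2014: Wed (+1)  2015: Thu (+1)
Friday years: 1988, 1993, 1999, 2010 — 4 in total.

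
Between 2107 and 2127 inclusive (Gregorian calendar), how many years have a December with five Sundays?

10

December has 31 days; it has five Sundays when Sunday falls among the first (month-length − 28) days — i.e. when December 1 is one of Sunday/Saturday/Friday.
December 1 by year: 2107:Thu 2108:Sat✓ 2109:Sun✓ 2110:Mon 2111:Tue 2112:Thu 2113:Fri✓ 2114:Sat✓ 2115:Sun✓ 2116:Tue 2117:Wed 2118:Thu 2119:Fri✓ 2120:Sun✓ 2121:Mon 2122:Tue 2123:Wed 2124:Fri✓ 2125:Sat✓ 2126:Sun✓ 2127:Mon
Years with five Sundays: 2108, 2109, 2113, 2114, 2115, 2119, 2120, 2124, 2125, 2126 → 10.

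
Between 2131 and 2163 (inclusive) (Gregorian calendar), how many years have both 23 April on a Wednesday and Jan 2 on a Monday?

Check each year's weekday for 23 April and Jan 2:
  2131: Mon/Tue  2132: Wed/Wed  2133: Thu/Fri  2134: Fri/Sat  2135: Sat/Sun  2136: Mon/Mon  2137: Tue/Wed  2138: Wed/Thu  2139: Thu/Fri  2140: Sat/Sat  2141: Sun/Mon  2142: Mon/Tue  2143: Tue/Wed  2144: Thu/Thu  …(5 more)…  2150: Thu/Fri  2151: Fri/Sat  2152: Sun/Sun  2153: Mon/Tue  2154: Tue/Wed  2155: Wed/Thu  2156: Fri/Fri  2157: Sat/Sun  2158: Sun/Mon  2159: Mon/Tue  2160: Wed/Wed  2161: Thu/Fri  2162: Fri/Sat  2163: Sat/Sun
Both conditions hold in: no year — 0.

0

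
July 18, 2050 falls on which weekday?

January 1, 2050 is a Saturday.
July 18 is day 199 of the year, i.e. 198 days after Jan 1.
198 mod 7 = 2, so advance 2 weekdays from Saturday: Monday.

Monday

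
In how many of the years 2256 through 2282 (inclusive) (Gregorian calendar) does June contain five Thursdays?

June has 30 days; it has five Thursdays when Thursday falls among the first (month-length − 28) days — i.e. when June 1 is one of Thursday/Wednesday.
June 1 by year: 2256:Sun 2257:Mon 2258:Tue 2259:Wed✓ 2260:Fri 2261:Sat 2262:Sun 2263:Mon 2264:Wed✓ 2265:Thu✓ 2266:Fri 2267:Sat 2268:Mon 2269:Tue 2270:Wed✓ 2271:Thu✓ 2272:Sat 2273:Sun 2274:Mon 2275:Tue 2276:Thu✓ 2277:Fri 2278:Sat 2279:Sun 2280:Tue 2281:Wed✓ 2282:Thu✓
Years with five Thursdays: 2259, 2264, 2265, 2270, 2271, 2276, 2281, 2282 → 8.

8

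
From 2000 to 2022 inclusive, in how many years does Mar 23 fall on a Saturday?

Track Mar 23's weekday year by year (advancing +1, or +2 across a Feb 29):
  2000: Thu  2001: Fri (+1)  2002: Sat (+1) ✓  2003: Sun (+1)  2004: Tue (+2)
  2005: Wed (+1)  2006: Thu (+1)  2007: Fri (+1)  2008: Sun (+2)  2009: Mon (+1)
  2010: Tue (+1)  2011: Wed (+1)  2012: Fri (+2)  2013: Sat (+1) ✓  2014: Sun (+1)
  2015: Mon (+1)  2016: Wed (+2)  2017: Thu (+1)  2018: Fri (+1)  2019: Sat (+1) ✓
  2020: Mon (+2)  2021: Tue (+1)  2022: Wed (+1)
Saturday years: 2002, 2013, 2019 — 3 in total.

3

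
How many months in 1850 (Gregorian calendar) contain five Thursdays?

A month of length L has five Thursdays iff its first Thursday is on day ≤ L−28 (so day 1–3 in a 31-day month, 1–2 in a 30-day month, day 1 in a leap February).
Checking each month of 1850: Jan starts Tue (31d) ✓; Feb starts Fri (28d); Mar starts Fri (31d); Apr starts Mon (30d); May starts Wed (31d) ✓; Jun starts Sat (30d); Jul starts Mon (31d); Aug starts Thu (31d) ✓; Sep starts Sun (30d); Oct starts Tue (31d) ✓; Nov starts Fri (30d); Dec starts Sun (31d).
Five-Thursday months: January, May, August, October → 4.

4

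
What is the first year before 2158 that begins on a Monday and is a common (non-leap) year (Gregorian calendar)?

2153

Jan 1 advances by 2 weekdays after a leap year and by 1 after a common year.
2158: Jan 1 is Sunday.
2157: Saturday
2156: Thursday (leap)
2155: Wednesday
2154: Tuesday
2153: Monday
2153 begins on a Monday and is a common year.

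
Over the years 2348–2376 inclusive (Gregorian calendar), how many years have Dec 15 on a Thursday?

Track Dec 15's weekday year by year (advancing +1, or +2 across a Feb 29):
  2348: Wed  2349: Thu (+1) ✓  2350: Fri (+1)  2351: Sat (+1)  2352: Mon (+2)
  2353: Tue (+1)  2354: Wed (+1)  2355: Thu (+1) ✓  2356: Sat (+2)  2357: Sun (+1)
  2358: Mon (+1)  2359: Tue (+1)  2360: Thu (+2) ✓  2361: Fri (+1)  2362: Sat (+1)
  2363: Sun (+1)  2364: Tue (+2)  2365: Wed (+1)  2366: Thu (+1) ✓  2367: Fri (+1)
  2368: Sun (+2)  2369: Mon (+1)  2370: Tue (+1)  2371: Wed (+1)  2372: Fri (+2)
  2373: Sat (+1)  2374: Sun (+1)  2375: Mon (+1)  2376: Wed (+2)
Thursday years: 2349, 2355, 2360, 2366 — 4 in total.

4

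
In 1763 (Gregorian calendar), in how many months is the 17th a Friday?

1

Check the 17th of each month of 1763: Jan 17: Mon, Feb 17: Thu, Mar 17: Thu, Apr 17: Sun, May 17: Tue, Jun 17: Fri, Jul 17: Sun, Aug 17: Wed, Sep 17: Sat, Oct 17: Mon, Nov 17: Thu, Dec 17: Sat.
Friday occurs in June — 1 month.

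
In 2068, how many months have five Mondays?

A month of length L has five Mondays iff its first Monday is on day ≤ L−28 (so day 1–3 in a 31-day month, 1–2 in a 30-day month, day 1 in a leap February).
Checking each month of 2068: Jan starts Sun (31d) ✓; Feb starts Wed (29d); Mar starts Thu (31d); Apr starts Sun (30d) ✓; May starts Tue (31d); Jun starts Fri (30d); Jul starts Sun (31d) ✓; Aug starts Wed (31d); Sep starts Sat (30d); Oct starts Mon (31d) ✓; Nov starts Thu (30d); Dec starts Sat (31d) ✓.
Five-Monday months: January, April, July, October, December → 5.

5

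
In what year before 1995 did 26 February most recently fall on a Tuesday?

1991

From one year to the next, a fixed date's weekday advances by 1, or by 2 when a Feb 29 lies between the two dates.
1995: February 26 is Sunday.
1994: Saturday (−1)
1993: Friday (−1)
1992: Wednesday (−2)
1991: Tuesday (−1)
26 February falls on a Tuesday in 1991.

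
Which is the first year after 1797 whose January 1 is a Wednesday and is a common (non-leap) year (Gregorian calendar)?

Jan 1 advances by 2 weekdays after a leap year and by 1 after a common year.
1797: Jan 1 is Sunday.
1798: Monday
1799: Tuesday
1800: Wednesday
1800 begins on a Wednesday and is a common year.

1800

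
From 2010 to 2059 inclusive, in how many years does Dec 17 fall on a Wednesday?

Track Dec 17's weekday year by year (advancing +1, or +2 across a Feb 29):
  2010: Fri  2011: Sat (+1)  2012: Mon (+2)  2013: Tue (+1)  2014: Wed (+1) ✓
  2015: Thu (+1)  2016: Sat (+2)  2017: Sun (+1)  2018: Mon (+1)  2019: Tue (+1)
  2020: Thu (+2)  2021: Fri (+1)  2022: Sat (+1)  2023: Sun (+1)  … (22 more years) …
  2046: Mon (+1)  2047: Tue (+1)  2048: Thu (+2)  2049: Fri (+1)  2050: Sat (+1)
  2051: Sun (+1)  2052: Tue (+2)  2053: Wed (+1) ✓  2054: Thu (+1)  2055: Fri (+1)
  2056: Sun (+2)  2057: Mon (+1)  2058: Tue (+1)  2059: Wed (+1) ✓
Wednesday years: 2014, 2025, 2031, 2036, 2042, 2053, 2059 — 7 in total.

7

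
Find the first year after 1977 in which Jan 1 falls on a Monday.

Jan 1 advances by 2 weekdays after a leap year and by 1 after a common year.
1977: Jan 1 is Saturday.
1978: Sunday
1979: Monday
1979 begins on a Monday

1979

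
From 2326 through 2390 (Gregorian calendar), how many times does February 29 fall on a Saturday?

Leap years in 2326–2390: 16 of them.
Feb 29 weekday advances by 5 (mod 7) from one leap year to the next four years later (or differs when a century non-leap intervenes).
Leap-day weekdays: 2328:Wed 2332:Mon 2336:Sat✓ 2340:Thu 2344:Tue 2348:Sun 2352:Fri 2356:Wed 2360:Mon 2364:Sat✓ 2368:Thu 2372:Tue 2376:Sun 2380:Fri 2384:Wed 2388:Mon
Saturday: 2336, 2364 → 2.

2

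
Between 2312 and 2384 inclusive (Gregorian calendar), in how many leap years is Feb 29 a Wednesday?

3

Leap years in 2312–2384: 19 of them.
Feb 29 weekday advances by 5 (mod 7) from one leap year to the next four years later (or differs when a century non-leap intervenes).
Leap-day weekdays: 2312:Thu 2316:Tue 2320:Sun 2324:Fri 2328:Wed✓ 2332:Mon 2336:Sat 2340:Thu 2344:Tue 2348:Sun 2352:Fri 2356:Wed✓ 2360:Mon 2364:Sat 2368:Thu 2372:Tue 2376:Sun 2380:Fri 2384:Wed✓
Wednesday: 2328, 2356, 2384 → 3.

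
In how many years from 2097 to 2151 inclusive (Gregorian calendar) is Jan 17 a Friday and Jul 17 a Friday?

2

Check each year's weekday for Jan 17 and Jul 17:
  2097: Thu/Wed  2098: Fri/Thu  2099: Sat/Fri  2100: Sun/Sat  2101: Mon/Sun  2102: Tue/Mon  2103: Wed/Tue  2104: Thu/Thu  2105: Sat/Fri  2106: Sun/Sat  2107: Mon/Sun  2108: Tue/Tue  2109: Thu/Wed  2110: Fri/Thu  …(27 more)…  2138: Fri/Thu  2139: Sat/Fri  2140: Sun/Sun  2141: Tue/Mon  2142: Wed/Tue  2143: Thu/Wed  2144: Fri/Fri ✓  2145: Sun/Sat  2146: Mon/Sun  2147: Tue/Mon  2148: Wed/Wed  2149: Fri/Thu  2150: Sat/Fri  2151: Sun/Sat
Both conditions hold in: 2116, 2144 — 2.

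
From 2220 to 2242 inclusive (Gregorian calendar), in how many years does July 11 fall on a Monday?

Track July 11's weekday year by year (advancing +1, or +2 across a Feb 29):
  2220: Tue  2221: Wed (+1)  2222: Thu (+1)  2223: Fri (+1)  2224: Sun (+2)
  2225: Mon (+1) ✓  2226: Tue (+1)  2227: Wed (+1)  2228: Fri (+2)  2229: Sat (+1)
  2230: Sun (+1)  2231: Mon (+1) ✓  2232: Wed (+2)  2233: Thu (+1)  2234: Fri (+1)
  2235: Sat (+1)  2236: Mon (+2) ✓  2237: Tue (+1)  2238: Wed (+1)  2239: Thu (+1)
  2240: Sat (+2)  2241: Sun (+1)  2242: Mon (+1) ✓
Monday years: 2225, 2231, 2236, 2242 — 4 in total.

4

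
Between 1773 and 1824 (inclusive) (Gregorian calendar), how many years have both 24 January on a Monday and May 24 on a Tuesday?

5

Check each year's weekday for 24 January and May 24:
  1773: Sun/Mon  1774: Mon/Tue ✓  1775: Tue/Wed  1776: Wed/Fri  1777: Fri/Sat  1778: Sat/Sun  1779: Sun/Mon  1780: Mon/Wed  1781: Wed/Thu  1782: Thu/Fri  1783: Fri/Sat  1784: Sat/Mon  1785: Mon/Tue ✓  1786: Tue/Wed  …(24 more)…  1811: Thu/Fri  1812: Fri/Sun  1813: Sun/Mon  1814: Mon/Tue ✓  1815: Tue/Wed  1816: Wed/Fri  1817: Fri/Sat  1818: Sat/Sun  1819: Sun/Mon  1820: Mon/Wed  1821: Wed/Thu  1822: Thu/Fri  1823: Fri/Sat  1824: Sat/Mon
Both conditions hold in: 1774, 1785, 1791, 1803, 1814 — 5.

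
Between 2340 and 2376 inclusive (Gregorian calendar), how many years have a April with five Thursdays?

April has 30 days; it has five Thursdays when Thursday falls among the first (month-length − 28) days — i.e. when April 1 is one of Thursday/Wednesday.
April 1 by year: 2340:Mon 2341:Tue 2342:Wed✓ 2343:Thu✓ 2344:Sat 2345:Sun 2346:Mon 2347:Tue 2348:Thu✓ 2349:Fri 2350:Sat 2351:Sun 2352:Tue 2353:Wed✓ 2354:Thu✓ …(7 more)… 2362:Sun 2363:Mon 2364:Wed✓ 2365:Thu✓ 2366:Fri 2367:Sat 2368:Mon 2369:Tue 2370:Wed✓ 2371:Thu✓ 2372:Sat 2373:Sun 2374:Mon 2375:Tue 2376:Thu✓
Years with five Thursdays: 2342, 2343, 2348, 2353, 2354, 2359, 2364, 2365, 2370, 2371, 2376 → 11.

11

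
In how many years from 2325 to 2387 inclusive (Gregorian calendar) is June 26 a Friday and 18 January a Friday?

0

Check each year's weekday for June 26 and 18 January:
  2325: Fri/Sun  2326: Sat/Mon  2327: Sun/Tue  2328: Tue/Wed  2329: Wed/Fri  2330: Thu/Sat  2331: Fri/Sun  2332: Sun/Mon  2333: Mon/Wed  2334: Tue/Thu  2335: Wed/Fri  2336: Fri/Sat  2337: Sat/Mon  2338: Sun/Tue  …(35 more)…  2374: Wed/Fri  2375: Thu/Sat  2376: Sat/Sun  2377: Sun/Tue  2378: Mon/Wed  2379: Tue/Thu  2380: Thu/Fri  2381: Fri/Sun  2382: Sat/Mon  2383: Sun/Tue  2384: Tue/Wed  2385: Wed/Fri  2386: Thu/Sat  2387: Fri/Sun
Both conditions hold in: no year — 0.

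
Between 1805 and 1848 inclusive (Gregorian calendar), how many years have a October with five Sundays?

October has 31 days; it has five Sundays when Sunday falls among the first (month-length − 28) days — i.e. when October 1 is one of Sunday/Saturday/Friday.
October 1 by year: 1805:Tue 1806:Wed 1807:Thu 1808:Sat✓ 1809:Sun✓ 1810:Mon 1811:Tue 1812:Thu 1813:Fri✓ 1814:Sat✓ 1815:Sun✓ 1816:Tue 1817:Wed 1818:Thu 1819:Fri✓ …(14 more)… 1834:Wed 1835:Thu 1836:Sat✓ 1837:Sun✓ 1838:Mon 1839:Tue 1840:Thu 1841:Fri✓ 1842:Sat✓ 1843:Sun✓ 1844:Tue 1845:Wed 1846:Thu 1847:Fri✓ 1848:Sun✓
Years with five Sundays: 1808, 1809, 1813, 1814, 1815, 1819, 1820, 1824, 1825, 1826, 1830, 1831, 1836, 1837, 1841, 1842, 1843, 1847, 1848 → 19.

19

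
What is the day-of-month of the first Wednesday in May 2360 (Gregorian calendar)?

May 1, 2360 is a Sunday, so the first Wednesday is the 4th.
The first Wednesday is 4 + 0 = 4.

4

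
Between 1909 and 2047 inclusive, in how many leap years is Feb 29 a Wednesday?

Leap years in 1909–2047: 34 of them.
Feb 29 weekday advances by 5 (mod 7) from one leap year to the next four years later (or differs when a century non-leap intervenes).
Leap-day weekdays: 1912:Thu 1916:Tue 1920:Sun 1924:Fri 1928:Wed✓ 1932:Mon 1936:Sat 1940:Thu 1944:Tue 1948:Sun 1952:Fri 1956:Wed✓ 1960:Mon …(8 more)… 1996:Thu 2000:Tue 2004:Sun 2008:Fri 2012:Wed✓ 2016:Mon 2020:Sat 2024:Thu 2028:Tue 2032:Sun 2036:Fri 2040:Wed✓ 2044:Mon
Wednesday: 1928, 1956, 1984, 2012, 2040 → 5.

5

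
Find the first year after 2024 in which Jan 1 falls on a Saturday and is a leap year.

Jan 1 advances by 2 weekdays after a leap year and by 1 after a common year.
2024: Jan 1 is Monday (leap).
2025: Wednesday
2026: Thursday
2027: Friday
2028: Saturday (leap)
2028 begins on a Saturday and is a leap year.

2028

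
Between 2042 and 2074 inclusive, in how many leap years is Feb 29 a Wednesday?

Leap years in 2042–2074: 8 of them.
Feb 29 weekday advances by 5 (mod 7) from one leap year to the next four years later (or differs when a century non-leap intervenes).
Leap-day weekdays: 2044:Mon 2048:Sat 2052:Thu 2056:Tue 2060:Sun 2064:Fri 2068:Wed✓ 2072:Mon
Wednesday: 2068 → 1.

1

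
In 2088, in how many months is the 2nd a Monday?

2

Check the 2nd of each month of 2088: Jan 2: Fri, Feb 2: Mon, Mar 2: Tue, Apr 2: Fri, May 2: Sun, Jun 2: Wed, Jul 2: Fri, Aug 2: Mon, Sep 2: Thu, Oct 2: Sat, Nov 2: Tue, Dec 2: Thu.
Monday occurs in February, August — 2 months.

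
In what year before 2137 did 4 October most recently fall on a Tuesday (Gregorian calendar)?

From one year to the next, a fixed date's weekday advances by 1, or by 2 when a Feb 29 lies between the two dates.
2137: October 4 is Friday.
2136: Thursday (−1)
2135: Tuesday (−2)
4 October falls on a Tuesday in 2135.

2135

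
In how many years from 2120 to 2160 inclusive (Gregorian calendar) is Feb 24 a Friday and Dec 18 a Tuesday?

1

Check each year's weekday for Feb 24 and Dec 18:
  2120: Sat/Wed  2121: Mon/Thu  2122: Tue/Fri  2123: Wed/Sat  2124: Thu/Mon  2125: Sat/Tue  2126: Sun/Wed  2127: Mon/Thu  2128: Tue/Sat  2129: Thu/Sun  2130: Fri/Mon  2131: Sat/Tue  2132: Sun/Thu  2133: Tue/Fri  …(13 more)…  2147: Fri/Mon  2148: Sat/Wed  2149: Mon/Thu  2150: Tue/Fri  2151: Wed/Sat  2152: Thu/Mon  2153: Sat/Tue  2154: Sun/Wed  2155: Mon/Thu  2156: Tue/Sat  2157: Thu/Sun  2158: Fri/Mon  2159: Sat/Tue  2160: Sun/Thu
Both conditions hold in: 2136 — 1.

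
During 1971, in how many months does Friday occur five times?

5

A month of length L has five Fridays iff its first Friday is on day ≤ L−28 (so day 1–3 in a 31-day month, 1–2 in a 30-day month, day 1 in a leap February).
Checking each month of 1971: Jan starts Fri (31d) ✓; Feb starts Mon (28d); Mar starts Mon (31d); Apr starts Thu (30d) ✓; May starts Sat (31d); Jun starts Tue (30d); Jul starts Thu (31d) ✓; Aug starts Sun (31d); Sep starts Wed (30d); Oct starts Fri (31d) ✓; Nov starts Mon (30d); Dec starts Wed (31d) ✓.
Five-Friday months: January, April, July, October, December → 5.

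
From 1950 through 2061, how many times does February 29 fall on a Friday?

4

Leap years in 1950–2061: 28 of them.
Feb 29 weekday advances by 5 (mod 7) from one leap year to the next four years later (or differs when a century non-leap intervenes).
Leap-day weekdays: 1952:Fri✓ 1956:Wed 1960:Mon 1964:Sat 1968:Thu 1972:Tue 1976:Sun 1980:Fri✓ 1984:Wed 1988:Mon 1992:Sat 1996:Thu 2000:Tue 2004:Sun 2008:Fri✓ 2012:Wed 2016:Mon 2020:Sat 2024:Thu 2028:Tue 2032:Sun 2036:Fri✓ 2040:Wed 2044:Mon 2048:Sat 2052:Thu 2056:Tue 2060:Sun
Friday: 1952, 1980, 2008, 2036 → 4.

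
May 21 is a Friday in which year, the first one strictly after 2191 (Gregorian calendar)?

From one year to the next, a fixed date's weekday advances by 1, or by 2 when a Feb 29 lies between the two dates.
2191: May 21 is Saturday.
2192: Monday (+2)
2193: Tuesday (+1)
2194: Wednesday (+1)
2195: Thursday (+1)
2196: Saturday (+2)
2197: Sunday (+1)
2198: Monday (+1)
2199: Tuesday (+1)
2200: Wednesday (+1)
2201: Thursday (+1)
2202: Friday (+1)
May 21 falls on a Friday in 2202.

2202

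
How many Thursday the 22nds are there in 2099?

Check the 22nd of each month of 2099: Jan 22: Thu, Feb 22: Sun, Mar 22: Sun, Apr 22: Wed, May 22: Fri, Jun 22: Mon, Jul 22: Wed, Aug 22: Sat, Sep 22: Tue, Oct 22: Thu, Nov 22: Sun, Dec 22: Tue.
Thursday occurs in January, October — 2 months.

2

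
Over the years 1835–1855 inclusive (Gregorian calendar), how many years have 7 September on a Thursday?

4

Track 7 September's weekday year by year (advancing +1, or +2 across a Feb 29):
  1835: Mon  1836: Wed (+2)  1837: Thu (+1) ✓  1838: Fri (+1)  1839: Sat (+1)
  1840: Mon (+2)  1841: Tue (+1)  1842: Wed (+1)  1843: Thu (+1) ✓  1844: Sat (+2)
  1845: Sun (+1)  1846: Mon (+1)  1847: Tue (+1)  1848: Thu (+2) ✓  1849: Fri (+1)
  1850: Sat (+1)  1851: Sun (+1)  1852: Tue (+2)  1853: Wed (+1)  1854: Thu (+1) ✓
  1855: Fri (+1)
Thursday years: 1837, 1843, 1848, 1854 — 4 in total.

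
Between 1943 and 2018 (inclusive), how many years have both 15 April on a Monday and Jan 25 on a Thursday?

Check each year's weekday for 15 April and Jan 25:
  1943: Thu/Mon  1944: Sat/Tue  1945: Sun/Thu  1946: Mon/Fri  1947: Tue/Sat  1948: Thu/Sun  1949: Fri/Tue  1950: Sat/Wed  1951: Sun/Thu  1952: Tue/Fri  1953: Wed/Sun  1954: Thu/Mon  1955: Fri/Tue  1956: Sun/Wed  …(48 more)…  2005: Fri/Tue  2006: Sat/Wed  2007: Sun/Thu  2008: Tue/Fri  2009: Wed/Sun  2010: Thu/Mon  2011: Fri/Tue  2012: Sun/Wed  2013: Mon/Fri  2014: Tue/Sat  2015: Wed/Sun  2016: Fri/Mon  2017: Sat/Wed  2018: Sun/Thu
Both conditions hold in: 1968, 1996 — 2.

2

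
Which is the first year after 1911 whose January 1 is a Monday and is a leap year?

1912

Jan 1 advances by 2 weekdays after a leap year and by 1 after a common year.
1911: Jan 1 is Sunday.
1912: Monday (leap)
1912 begins on a Monday and is a leap year.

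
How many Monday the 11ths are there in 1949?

2

Check the 11th of each month of 1949: Jan 11: Tue, Feb 11: Fri, Mar 11: Fri, Apr 11: Mon, May 11: Wed, Jun 11: Sat, Jul 11: Mon, Aug 11: Thu, Sep 11: Sun, Oct 11: Tue, Nov 11: Fri, Dec 11: Sun.
Monday occurs in April, July — 2 months.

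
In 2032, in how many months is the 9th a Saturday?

Check the 9th of each month of 2032: Jan 9: Fri, Feb 9: Mon, Mar 9: Tue, Apr 9: Fri, May 9: Sun, Jun 9: Wed, Jul 9: Fri, Aug 9: Mon, Sep 9: Thu, Oct 9: Sat, Nov 9: Tue, Dec 9: Thu.
Saturday occurs in October — 1 month.

1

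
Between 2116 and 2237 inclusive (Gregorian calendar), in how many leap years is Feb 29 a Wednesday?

Leap years in 2116–2237: 30 of them.
Feb 29 weekday advances by 5 (mod 7) from one leap year to the next four years later (or differs when a century non-leap intervenes).
Leap-day weekdays: 2116:Sat 2120:Thu 2124:Tue 2128:Sun 2132:Fri 2136:Wed✓ 2140:Mon 2144:Sat 2148:Thu 2152:Tue 2156:Sun 2160:Fri 2164:Wed✓ …(4 more)… 2184:Sun 2188:Fri 2192:Wed✓ 2196:Mon 2204:Wed✓ 2208:Mon 2212:Sat 2216:Thu 2220:Tue 2224:Sun 2228:Fri 2232:Wed✓ 2236:Mon
Wednesday: 2136, 2164, 2192, 2204, 2232 → 5.

5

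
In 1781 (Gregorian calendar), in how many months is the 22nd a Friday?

1

Check the 22nd of each month of 1781: Jan 22: Mon, Feb 22: Thu, Mar 22: Thu, Apr 22: Sun, May 22: Tue, Jun 22: Fri, Jul 22: Sun, Aug 22: Wed, Sep 22: Sat, Oct 22: Mon, Nov 22: Thu, Dec 22: Sat.
Friday occurs in June — 1 month.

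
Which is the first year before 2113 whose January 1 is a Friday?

2112

Jan 1 advances by 2 weekdays after a leap year and by 1 after a common year.
2113: Jan 1 is Sunday.
2112: Friday (leap)
2112 begins on a Friday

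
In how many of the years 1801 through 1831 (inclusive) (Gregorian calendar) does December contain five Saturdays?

13

December has 31 days; it has five Saturdays when Saturday falls among the first (month-length − 28) days — i.e. when December 1 is one of Saturday/Friday/Thursday.
December 1 by year: 1801:Tue 1802:Wed 1803:Thu✓ 1804:Sat✓ 1805:Sun 1806:Mon 1807:Tue 1808:Thu✓ 1809:Fri✓ 1810:Sat✓ 1811:Sun 1812:Tue 1813:Wed 1814:Thu✓ 1815:Fri✓ 1816:Sun 1817:Mon 1818:Tue 1819:Wed 1820:Fri✓ 1821:Sat✓ 1822:Sun 1823:Mon 1824:Wed 1825:Thu✓ 1826:Fri✓ 1827:Sat✓ 1828:Mon 1829:Tue 1830:Wed 1831:Thu✓
Years with five Saturdays: 1803, 1804, 1808, 1809, 1810, 1814, 1815, 1820, 1821, 1825, 1826, 1827, 1831 → 13.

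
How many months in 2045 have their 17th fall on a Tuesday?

2

Check the 17th of each month of 2045: Jan 17: Tue, Feb 17: Fri, Mar 17: Fri, Apr 17: Mon, May 17: Wed, Jun 17: Sat, Jul 17: Mon, Aug 17: Thu, Sep 17: Sun, Oct 17: Tue, Nov 17: Fri, Dec 17: Sun.
Tuesday occurs in January, October — 2 months.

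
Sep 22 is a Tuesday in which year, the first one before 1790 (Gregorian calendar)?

1789

From one year to the next, a fixed date's weekday advances by 1, or by 2 when a Feb 29 lies between the two dates.
1790: September 22 is Wednesday.
1789: Tuesday (−1)
Sep 22 falls on a Tuesday in 1789.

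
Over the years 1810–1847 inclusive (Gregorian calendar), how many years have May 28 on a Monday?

Track May 28's weekday year by year (advancing +1, or +2 across a Feb 29):
  1810: Mon ✓  1811: Tue (+1)  1812: Thu (+2)  1813: Fri (+1)  1814: Sat (+1)
  1815: Sun (+1)  1816: Tue (+2)  1817: Wed (+1)  1818: Thu (+1)  1819: Fri (+1)
  1820: Sun (+2)  1821: Mon (+1) ✓  1822: Tue (+1)  1823: Wed (+1)  … (10 more years) …
  1834: Wed (+1)  1835: Thu (+1)  1836: Sat (+2)  1837: Sun (+1)  1838: Mon (+1) ✓
  1839: Tue (+1)  1840: Thu (+2)  1841: Fri (+1)  1842: Sat (+1)  1843: Sun (+1)
  1844: Tue (+2)  1845: Wed (+1)  1846: Thu (+1)  1847: Fri (+1)
Monday years: 1810, 1821, 1827, 1832, 1838 — 5 in total.

5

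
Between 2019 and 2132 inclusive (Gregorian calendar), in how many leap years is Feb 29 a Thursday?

4

Leap years in 2019–2132: 28 of them.
Feb 29 weekday advances by 5 (mod 7) from one leap year to the next four years later (or differs when a century non-leap intervenes).
Leap-day weekdays: 2020:Sat 2024:Thu✓ 2028:Tue 2032:Sun 2036:Fri 2040:Wed 2044:Mon 2048:Sat 2052:Thu✓ 2056:Tue 2060:Sun 2064:Fri 2068:Wed 2072:Mon 2076:Sat 2080:Thu✓ 2084:Tue 2088:Sun 2092:Fri 2096:Wed 2104:Fri 2108:Wed 2112:Mon 2116:Sat 2120:Thu✓ 2124:Tue 2128:Sun 2132:Fri
Thursday: 2024, 2052, 2080, 2120 → 4.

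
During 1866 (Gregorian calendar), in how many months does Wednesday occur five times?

A month of length L has five Wednesdays iff its first Wednesday is on day ≤ L−28 (so day 1–3 in a 31-day month, 1–2 in a 30-day month, day 1 in a leap February).
Checking each month of 1866: Jan starts Mon (31d) ✓; Feb starts Thu (28d); Mar starts Thu (31d); Apr starts Sun (30d); May starts Tue (31d) ✓; Jun starts Fri (30d); Jul starts Sun (31d); Aug starts Wed (31d) ✓; Sep starts Sat (30d); Oct starts Mon (31d) ✓; Nov starts Thu (30d); Dec starts Sat (31d).
Five-Wednesday months: January, May, August, October → 4.

4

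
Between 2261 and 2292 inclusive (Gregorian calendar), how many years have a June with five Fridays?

June has 30 days; it has five Fridays when Friday falls among the first (month-length − 28) days — i.e. when June 1 is one of Friday/Thursday.
June 1 by year: 2261:Sat 2262:Sun 2263:Mon 2264:Wed 2265:Thu✓ 2266:Fri✓ 2267:Sat 2268:Mon 2269:Tue 2270:Wed 2271:Thu✓ 2272:Sat 2273:Sun 2274:Mon 2275:Tue 2276:Thu✓ 2277:Fri✓ 2278:Sat 2279:Sun 2280:Tue 2281:Wed 2282:Thu✓ 2283:Fri✓ 2284:Sun 2285:Mon 2286:Tue 2287:Wed 2288:Fri✓ 2289:Sat 2290:Sun 2291:Mon 2292:Wed
Years with five Fridays: 2265, 2266, 2271, 2276, 2277, 2282, 2283, 2288 → 8.

8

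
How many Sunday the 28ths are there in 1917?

Check the 28th of each month of 1917: Jan 28: Sun, Feb 28: Wed, Mar 28: Wed, Apr 28: Sat, May 28: Mon, Jun 28: Thu, Jul 28: Sat, Aug 28: Tue, Sep 28: Fri, Oct 28: Sun, Nov 28: Wed, Dec 28: Fri.
Sunday occurs in January, October — 2 months.

2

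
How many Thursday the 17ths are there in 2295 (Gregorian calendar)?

2

Check the 17th of each month of 2295: Jan 17: Thu, Feb 17: Sun, Mar 17: Sun, Apr 17: Wed, May 17: Fri, Jun 17: Mon, Jul 17: Wed, Aug 17: Sat, Sep 17: Tue, Oct 17: Thu, Nov 17: Sun, Dec 17: Tue.
Thursday occurs in January, October — 2 months.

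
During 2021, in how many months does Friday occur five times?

5

A month of length L has five Fridays iff its first Friday is on day ≤ L−28 (so day 1–3 in a 31-day month, 1–2 in a 30-day month, day 1 in a leap February).
Checking each month of 2021: Jan starts Fri (31d) ✓; Feb starts Mon (28d); Mar starts Mon (31d); Apr starts Thu (30d) ✓; May starts Sat (31d); Jun starts Tue (30d); Jul starts Thu (31d) ✓; Aug starts Sun (31d); Sep starts Wed (30d); Oct starts Fri (31d) ✓; Nov starts Mon (30d); Dec starts Wed (31d) ✓.
Five-Friday months: January, April, July, October, December → 5.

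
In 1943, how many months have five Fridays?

A month of length L has five Fridays iff its first Friday is on day ≤ L−28 (so day 1–3 in a 31-day month, 1–2 in a 30-day month, day 1 in a leap February).
Checking each month of 1943: Jan starts Fri (31d) ✓; Feb starts Mon (28d); Mar starts Mon (31d); Apr starts Thu (30d) ✓; May starts Sat (31d); Jun starts Tue (30d); Jul starts Thu (31d) ✓; Aug starts Sun (31d); Sep starts Wed (30d); Oct starts Fri (31d) ✓; Nov starts Mon (30d); Dec starts Wed (31d) ✓.
Five-Friday months: January, April, July, October, December → 5.

5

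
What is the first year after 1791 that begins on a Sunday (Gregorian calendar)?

Jan 1 advances by 2 weekdays after a leap year and by 1 after a common year.
1791: Jan 1 is Saturday.
1792: Sunday (leap)
1792 begins on a Sunday

1792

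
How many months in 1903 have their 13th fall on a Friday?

3

Check the 13th of each month of 1903: Jan 13: Tue, Feb 13: Fri, Mar 13: Fri, Apr 13: Mon, May 13: Wed, Jun 13: Sat, Jul 13: Mon, Aug 13: Thu, Sep 13: Sun, Oct 13: Tue, Nov 13: Fri, Dec 13: Sun.
Friday occurs in February, March, November — 3 months.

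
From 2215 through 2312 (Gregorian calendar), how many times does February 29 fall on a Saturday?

Leap years in 2215–2312: 24 of them.
Feb 29 weekday advances by 5 (mod 7) from one leap year to the next four years later (or differs when a century non-leap intervenes).
Leap-day weekdays: 2216:Thu 2220:Tue 2224:Sun 2228:Fri 2232:Wed 2236:Mon 2240:Sat✓ 2244:Thu 2248:Tue 2252:Sun 2256:Fri 2260:Wed 2264:Mon 2268:Sat✓ 2272:Thu 2276:Tue 2280:Sun 2284:Fri 2288:Wed 2292:Mon 2296:Sat✓ 2304:Mon 2308:Sat✓ 2312:Thu
Saturday: 2240, 2268, 2296, 2308 → 4.

4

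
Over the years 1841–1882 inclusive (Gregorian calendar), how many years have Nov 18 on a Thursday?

Track Nov 18's weekday year by year (advancing +1, or +2 across a Feb 29):
  1841: Thu ✓  1842: Fri (+1)  1843: Sat (+1)  1844: Mon (+2)  1845: Tue (+1)
  1846: Wed (+1)  1847: Thu (+1) ✓  1848: Sat (+2)  1849: Sun (+1)  1850: Mon (+1)
  1851: Tue (+1)  1852: Thu (+2) ✓  1853: Fri (+1)  1854: Sat (+1)  … (14 more years) …
  1869: Thu (+1) ✓  1870: Fri (+1)  1871: Sat (+1)  1872: Mon (+2)  1873: Tue (+1)
  1874: Wed (+1)  1875: Thu (+1) ✓  1876: Sat (+2)  1877: Sun (+1)  1878: Mon (+1)
  1879: Tue (+1)  1880: Thu (+2) ✓  1881: Fri (+1)  1882: Sat (+1)
Thursday years: 1841, 1847, 1852, 1858, 1869, 1875, 1880 — 7 in total.

7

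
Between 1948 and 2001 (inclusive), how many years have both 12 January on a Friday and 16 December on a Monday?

2

Check each year's weekday for 12 January and 16 December:
  1948: Mon/Thu  1949: Wed/Fri  1950: Thu/Sat  1951: Fri/Sun  1952: Sat/Tue  1953: Mon/Wed  1954: Tue/Thu  1955: Wed/Fri  1956: Thu/Sun  1957: Sat/Mon  1958: Sun/Tue  1959: Mon/Wed  1960: Tue/Fri  1961: Thu/Sat  …(26 more)…  1988: Tue/Fri  1989: Thu/Sat  1990: Fri/Sun  1991: Sat/Mon  1992: Sun/Wed  1993: Tue/Thu  1994: Wed/Fri  1995: Thu/Sat  1996: Fri/Mon ✓  1997: Sun/Tue  1998: Mon/Wed  1999: Tue/Thu  2000: Wed/Sat  2001: Fri/Sun
Both conditions hold in: 1968, 1996 — 2.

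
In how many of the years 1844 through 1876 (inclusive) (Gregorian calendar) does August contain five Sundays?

August has 31 days; it has five Sundays when Sunday falls among the first (month-length − 28) days — i.e. when August 1 is one of Sunday/Saturday/Friday.
August 1 by year: 1844:Thu 1845:Fri✓ 1846:Sat✓ 1847:Sun✓ 1848:Tue 1849:Wed 1850:Thu 1851:Fri✓ 1852:Sun✓ 1853:Mon 1854:Tue 1855:Wed 1856:Fri✓ 1857:Sat✓ 1858:Sun✓ …(3 more)… 1862:Fri✓ 1863:Sat✓ 1864:Mon 1865:Tue 1866:Wed 1867:Thu 1868:Sat✓ 1869:Sun✓ 1870:Mon 1871:Tue 1872:Thu 1873:Fri✓ 1874:Sat✓ 1875:Sun✓ 1876:Tue
Years with five Sundays: 1845, 1846, 1847, 1851, 1852, 1856, 1857, 1858, 1862, 1863, 1868, 1869, 1873, 1874, 1875 → 15.

15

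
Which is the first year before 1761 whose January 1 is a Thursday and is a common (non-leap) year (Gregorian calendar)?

1750

Jan 1 advances by 2 weekdays after a leap year and by 1 after a common year.
1761: Jan 1 is Thursday.
1760: Tuesday (leap)
1759: Monday
1758: Sunday
1757: Saturday
1756: Thursday (leap)
1755: Wednesday
1754: Tuesday
1753: Monday
1752: Saturday (leap)
1751: Friday
1750: Thursday
1750 begins on a Thursday and is a common year.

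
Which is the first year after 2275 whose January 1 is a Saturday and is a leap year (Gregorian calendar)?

Jan 1 advances by 2 weekdays after a leap year and by 1 after a common year.
2275: Jan 1 is Friday.
2276: Saturday (leap)
2276 begins on a Saturday and is a leap year.

2276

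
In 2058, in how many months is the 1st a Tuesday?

Check the 1st of each month of 2058: Jan 1: Tue, Feb 1: Fri, Mar 1: Fri, Apr 1: Mon, May 1: Wed, Jun 1: Sat, Jul 1: Mon, Aug 1: Thu, Sep 1: Sun, Oct 1: Tue, Nov 1: Fri, Dec 1: Sun.
Tuesday occurs in January, October — 2 months.

2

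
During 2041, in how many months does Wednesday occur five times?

A month of length L has five Wednesdays iff its first Wednesday is on day ≤ L−28 (so day 1–3 in a 31-day month, 1–2 in a 30-day month, day 1 in a leap February).
Checking each month of 2041: Jan starts Tue (31d) ✓; Feb starts Fri (28d); Mar starts Fri (31d); Apr starts Mon (30d); May starts Wed (31d) ✓; Jun starts Sat (30d); Jul starts Mon (31d) ✓; Aug starts Thu (31d); Sep starts Sun (30d); Oct starts Tue (31d) ✓; Nov starts Fri (30d); Dec starts Sun (31d).
Five-Wednesday months: January, May, July, October → 4.

4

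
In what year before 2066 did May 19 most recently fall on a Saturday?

From one year to the next, a fixed date's weekday advances by 1, or by 2 when a Feb 29 lies between the two dates.
2066: May 19 is Wednesday.
2065: Tuesday (−1)
2064: Monday (−1)
2063: Saturday (−2)
May 19 falls on a Saturday in 2063.

2063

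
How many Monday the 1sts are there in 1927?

Check the 1st of each month of 1927: Jan 1: Sat, Feb 1: Tue, Mar 1: Tue, Apr 1: Fri, May 1: Sun, Jun 1: Wed, Jul 1: Fri, Aug 1: Mon, Sep 1: Thu, Oct 1: Sat, Nov 1: Tue, Dec 1: Thu.
Monday occurs in August — 1 month.

1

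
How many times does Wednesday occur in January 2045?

4

January 2045 has 31 days and begins on Sunday.
The first Wednesday is January 4.
Wednesdays fall on 4, 11, 18, 25 — that's 4.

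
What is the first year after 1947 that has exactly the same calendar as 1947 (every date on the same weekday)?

Two years share a calendar iff Jan 1 falls on the same weekday and both are leap or both are common. 1947: Jan 1 is Wednesday, common year.
1948: Jan 1 Thursday, leap
1949: Jan 1 Saturday, common
1950: Jan 1 Sunday, common
1951: Jan 1 Monday, common
1952: Jan 1 Tuesday, leap
1953: Jan 1 Thursday, common
1954: Jan 1 Friday, common
1955: Jan 1 Saturday, common
1956: Jan 1 Sunday, leap
1957: Jan 1 Tuesday, common
1958: Jan 1 Wednesday, common
1958 matches on both conditions.

1958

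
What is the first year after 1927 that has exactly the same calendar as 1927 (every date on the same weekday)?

1938

Two years share a calendar iff Jan 1 falls on the same weekday and both are leap or both are common. 1927: Jan 1 is Saturday, common year.
1928: Jan 1 Sunday, leap
1929: Jan 1 Tuesday, common
1930: Jan 1 Wednesday, common
1931: Jan 1 Thursday, common
1932: Jan 1 Friday, leap
1933: Jan 1 Sunday, common
1934: Jan 1 Monday, common
1935: Jan 1 Tuesday, common
1936: Jan 1 Wednesday, leap
1937: Jan 1 Friday, common
1938: Jan 1 Saturday, common
1938 matches on both conditions.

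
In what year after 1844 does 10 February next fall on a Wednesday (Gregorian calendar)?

From one year to the next, a fixed date's weekday advances by 1, or by 2 when a Feb 29 lies between the two dates.
1844: February 10 is Saturday.
1845: Monday (+2)
1846: Tuesday (+1)
1847: Wednesday (+1)
10 February falls on a Wednesday in 1847.

1847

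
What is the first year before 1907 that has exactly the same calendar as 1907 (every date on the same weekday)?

Two years share a calendar iff Jan 1 falls on the same weekday and both are leap or both are common. 1907: Jan 1 is Tuesday, common year.
1906: Jan 1 Monday, common
1905: Jan 1 Sunday, common
1904: Jan 1 Friday, leap
1903: Jan 1 Thursday, common
1902: Jan 1 Wednesday, common
1901: Jan 1 Tuesday, common
1901 matches on both conditions.

1901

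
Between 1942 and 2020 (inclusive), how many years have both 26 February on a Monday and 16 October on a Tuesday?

Check each year's weekday for 26 February and 16 October:
  1942: Thu/Fri  1943: Fri/Sat  1944: Sat/Mon  1945: Mon/Tue ✓  1946: Tue/Wed  1947: Wed/Thu  1948: Thu/Sat  1949: Sat/Sun  1950: Sun/Mon  1951: Mon/Tue ✓  1952: Tue/Thu  1953: Thu/Fri  1954: Fri/Sat  1955: Sat/Sun  …(51 more)…  2007: Mon/Tue ✓  2008: Tue/Thu  2009: Thu/Fri  2010: Fri/Sat  2011: Sat/Sun  2012: Sun/Tue  2013: Tue/Wed  2014: Wed/Thu  2015: Thu/Fri  2016: Fri/Sun  2017: Sun/Mon  2018: Mon/Tue ✓  2019: Tue/Wed  2020: Wed/Fri
Both conditions hold in: 1945, 1951, 1962, 1973, 1979, 1990, 2001, 2007, 2018 — 9.

9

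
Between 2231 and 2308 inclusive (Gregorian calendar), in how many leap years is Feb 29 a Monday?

4

Leap years in 2231–2308: 19 of them.
Feb 29 weekday advances by 5 (mod 7) from one leap year to the next four years later (or differs when a century non-leap intervenes).
Leap-day weekdays: 2232:Wed 2236:Mon✓ 2240:Sat 2244:Thu 2248:Tue 2252:Sun 2256:Fri 2260:Wed 2264:Mon✓ 2268:Sat 2272:Thu 2276:Tue 2280:Sun 2284:Fri 2288:Wed 2292:Mon✓ 2296:Sat 2304:Mon✓ 2308:Sat
Monday: 2236, 2264, 2292, 2304 → 4.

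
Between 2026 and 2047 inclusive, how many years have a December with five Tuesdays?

December has 31 days; it has five Tuesdays when Tuesday falls among the first (month-length − 28) days — i.e. when December 1 is one of Tuesday/Monday/Sunday.
December 1 by year: 2026:Tue✓ 2027:Wed 2028:Fri 2029:Sat 2030:Sun✓ 2031:Mon✓ 2032:Wed 2033:Thu 2034:Fri 2035:Sat 2036:Mon✓ 2037:Tue✓ 2038:Wed 2039:Thu 2040:Sat 2041:Sun✓ 2042:Mon✓ 2043:Tue✓ 2044:Thu 2045:Fri 2046:Sat 2047:Sun✓
Years with five Tuesdays: 2026, 2030, 2031, 2036, 2037, 2041, 2042, 2043, 2047 → 9.

9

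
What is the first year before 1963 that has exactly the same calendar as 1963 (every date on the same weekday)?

Two years share a calendar iff Jan 1 falls on the same weekday and both are leap or both are common. 1963: Jan 1 is Tuesday, common year.
1962: Jan 1 Monday, common
1961: Jan 1 Sunday, common
1960: Jan 1 Friday, leap
1959: Jan 1 Thursday, common
1958: Jan 1 Wednesday, common
1957: Jan 1 Tuesday, common
1957 matches on both conditions.

1957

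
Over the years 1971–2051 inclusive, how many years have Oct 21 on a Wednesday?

11

Track Oct 21's weekday year by year (advancing +1, or +2 across a Feb 29):
  1971: Thu  1972: Sat (+2)  1973: Sun (+1)  1974: Mon (+1)  1975: Tue (+1)
  1976: Thu (+2)  1977: Fri (+1)  1978: Sat (+1)  1979: Sun (+1)  1980: Tue (+2)
  1981: Wed (+1) ✓  1982: Thu (+1)  1983: Fri (+1)  1984: Sun (+2)  … (53 more years) …
  2038: Thu (+1)  2039: Fri (+1)  2040: Sun (+2)  2041: Mon (+1)  2042: Tue (+1)
  2043: Wed (+1) ✓  2044: Fri (+2)  2045: Sat (+1)  2046: Sun (+1)  2047: Mon (+1)
  2048: Wed (+2) ✓  2049: Thu (+1)  2050: Fri (+1)  2051: Sat (+1)
Wednesday years: 1981, 1987, 1992, 1998, 2009, 2015, 2020, 2026, 2037, 2043, 2048 — 11 in total.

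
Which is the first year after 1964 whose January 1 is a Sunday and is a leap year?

Jan 1 advances by 2 weekdays after a leap year and by 1 after a common year.
1964: Jan 1 is Wednesday (leap).
1965: Friday
1966: Saturday
1967: Sunday
1968: Monday (leap)
1969: Wednesday
1970: Thursday
1971: Friday
1972: Saturday (leap)
1973: Monday
1974: Tuesday
1975: Wednesday
1976: Thursday (leap)
1977: Saturday
1978: Sunday
1979: Monday
1980: Tuesday (leap)
1981: Thursday
1982: Friday
1983: Saturday
1984: Sunday (leap)
1984 begins on a Sunday and is a leap year.

1984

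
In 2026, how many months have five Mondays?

4

A month of length L has five Mondays iff its first Monday is on day ≤ L−28 (so day 1–3 in a 31-day month, 1–2 in a 30-day month, day 1 in a leap February).
Checking each month of 2026: Jan starts Thu (31d); Feb starts Sun (28d); Mar starts Sun (31d) ✓; Apr starts Wed (30d); May starts Fri (31d); Jun starts Mon (30d) ✓; Jul starts Wed (31d); Aug starts Sat (31d) ✓; Sep starts Tue (30d); Oct starts Thu (31d); Nov starts Sun (30d) ✓; Dec starts Tue (31d).
Five-Monday months: March, June, August, November → 4.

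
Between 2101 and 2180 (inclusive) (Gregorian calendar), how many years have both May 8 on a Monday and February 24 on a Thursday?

Check each year's weekday for May 8 and February 24:
  2101: Sun/Thu  2102: Mon/Fri  2103: Tue/Sat  2104: Thu/Sun  2105: Fri/Tue  2106: Sat/Wed  2107: Sun/Thu  2108: Tue/Fri  2109: Wed/Sun  2110: Thu/Mon  2111: Fri/Tue  2112: Sun/Wed  2113: Mon/Fri  2114: Tue/Sat  …(52 more)…  2167: Fri/Tue  2168: Sun/Wed  2169: Mon/Fri  2170: Tue/Sat  2171: Wed/Sun  2172: Fri/Mon  2173: Sat/Wed  2174: Sun/Thu  2175: Mon/Fri  2176: Wed/Sat  2177: Thu/Mon  2178: Fri/Tue  2179: Sat/Wed  2180: Mon/Thu ✓
Both conditions hold in: 2124, 2152, 2180 — 3.

3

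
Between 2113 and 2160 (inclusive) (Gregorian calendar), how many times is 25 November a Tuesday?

Track 25 November's weekday year by year (advancing +1, or +2 across a Feb 29):
  2113: Sat  2114: Sun (+1)  2115: Mon (+1)  2116: Wed (+2)  2117: Thu (+1)
  2118: Fri (+1)  2119: Sat (+1)  2120: Mon (+2)  2121: Tue (+1) ✓  2122: Wed (+1)
  2123: Thu (+1)  2124: Sat (+2)  2125: Sun (+1)  2126: Mon (+1)  … (20 more years) …
  2147: Sat (+1)  2148: Mon (+2)  2149: Tue (+1) ✓  2150: Wed (+1)  2151: Thu (+1)
  2152: Sat (+2)  2153: Sun (+1)  2154: Mon (+1)  2155: Tue (+1) ✓  2156: Thu (+2)
  2157: Fri (+1)  2158: Sat (+1)  2159: Sun (+1)  2160: Tue (+2) ✓
Tuesday years: 2121, 2127, 2132, 2138, 2149, 2155, 2160 — 7 in total.

7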